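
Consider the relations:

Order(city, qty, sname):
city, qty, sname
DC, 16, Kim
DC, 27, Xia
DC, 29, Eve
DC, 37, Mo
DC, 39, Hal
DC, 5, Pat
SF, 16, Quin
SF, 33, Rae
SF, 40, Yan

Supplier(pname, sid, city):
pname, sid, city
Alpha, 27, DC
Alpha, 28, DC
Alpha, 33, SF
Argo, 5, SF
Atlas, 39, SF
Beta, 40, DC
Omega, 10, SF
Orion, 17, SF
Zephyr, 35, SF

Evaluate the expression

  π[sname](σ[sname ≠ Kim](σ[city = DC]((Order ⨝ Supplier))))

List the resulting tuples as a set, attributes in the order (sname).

{Eve, Hal, Mo, Pat, Xia}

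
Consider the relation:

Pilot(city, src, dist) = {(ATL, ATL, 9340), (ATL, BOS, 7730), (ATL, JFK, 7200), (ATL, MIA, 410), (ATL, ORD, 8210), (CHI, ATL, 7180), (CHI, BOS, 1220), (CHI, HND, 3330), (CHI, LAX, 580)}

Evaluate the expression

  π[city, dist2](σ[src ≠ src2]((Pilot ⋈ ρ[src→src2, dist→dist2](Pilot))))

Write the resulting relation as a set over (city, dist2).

{(ATL, 410), (ATL, 7200), (ATL, 7730), (ATL, 8210), (ATL, 9340), (CHI, 1220), (CHI, 3330), (CHI, 580), (CHI, 7180)}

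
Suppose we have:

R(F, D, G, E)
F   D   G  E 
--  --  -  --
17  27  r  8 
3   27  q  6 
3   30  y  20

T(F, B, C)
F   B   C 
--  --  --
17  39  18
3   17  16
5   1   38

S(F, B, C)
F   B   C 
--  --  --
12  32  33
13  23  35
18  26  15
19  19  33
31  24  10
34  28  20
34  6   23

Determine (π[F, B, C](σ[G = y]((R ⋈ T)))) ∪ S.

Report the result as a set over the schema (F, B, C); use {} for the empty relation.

{(12, 32, 33), (13, 23, 35), (18, 26, 15), (19, 19, 33), (3, 17, 16), (31, 24, 10), (34, 28, 20), (34, 6, 23)}

Natural join on F: {(17, 27, r, 8, 39, 18), (3, 27, q, 6, 17, 16), (3, 30, y, 20, 17, 16)}
Apply σ_{G = y}; surviving tuples: {(3, 30, y, 20, 17, 16)}
π_{F, B, C} gives {(3, 17, 16)}.
Set union of the two operands is {(12, 32, 33), (13, 23, 35), (18, 26, 15), (19, 19, 33), (3, 17, 16), (31, 24, 10), (34, 28, 20), (34, 6, 23)}.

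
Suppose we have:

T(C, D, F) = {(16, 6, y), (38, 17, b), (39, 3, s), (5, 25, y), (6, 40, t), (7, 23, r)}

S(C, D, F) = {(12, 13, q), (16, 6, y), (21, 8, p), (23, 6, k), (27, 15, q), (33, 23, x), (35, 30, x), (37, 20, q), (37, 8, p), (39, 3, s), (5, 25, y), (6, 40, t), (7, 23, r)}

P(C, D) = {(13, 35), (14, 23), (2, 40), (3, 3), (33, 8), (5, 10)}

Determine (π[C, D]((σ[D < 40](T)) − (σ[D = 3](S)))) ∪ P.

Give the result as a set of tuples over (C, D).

{(13, 35), (14, 23), (16, 6), (2, 40), (3, 3), (33, 8), (38, 17), (5, 10), (5, 25), (7, 23)}

σ[D < 40]: keep tuples satisfying D < 40 → {(16, 6, y), (38, 17, b), (39, 3, s), (5, 25, y), (7, 23, r)}
σ[D = 3]: keep tuples satisfying D = 3 → {(39, 3, s)}
Difference: {(16, 6, y), (38, 17, b), (39, 3, s), (5, 25, y), (7, 23, r)} with {(39, 3, s)} → {(16, 6, y), (38, 17, b), (5, 25, y), (7, 23, r)}
π[C, D]: project onto (C, D) → {(16, 6), (38, 17), (5, 25), (7, 23)}
Union: {(16, 6), (38, 17), (5, 25), (7, 23)} with {(13, 35), (14, 23), (2, 40), (3, 3), (33, 8), (5, 10)} → {(13, 35), (14, 23), (16, 6), (2, 40), (3, 3), (33, 8), (38, 17), (5, 10), (5, 25), (7, 23)}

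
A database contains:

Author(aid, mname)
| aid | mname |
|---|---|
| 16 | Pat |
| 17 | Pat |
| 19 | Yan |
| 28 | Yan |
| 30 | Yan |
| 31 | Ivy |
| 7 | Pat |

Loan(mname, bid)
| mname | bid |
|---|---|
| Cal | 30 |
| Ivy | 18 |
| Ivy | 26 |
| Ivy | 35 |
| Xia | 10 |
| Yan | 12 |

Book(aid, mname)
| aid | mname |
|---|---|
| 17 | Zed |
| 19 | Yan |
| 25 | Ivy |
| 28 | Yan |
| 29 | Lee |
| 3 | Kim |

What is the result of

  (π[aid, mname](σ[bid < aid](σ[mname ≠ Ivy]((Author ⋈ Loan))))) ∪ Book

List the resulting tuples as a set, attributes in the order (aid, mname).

{(17, Zed), (19, Yan), (25, Ivy), (28, Yan), (29, Lee), (3, Kim), (30, Yan)}

Natural join on mname: {(19, Yan, 12), (28, Yan, 12), (30, Yan, 12), (31, Ivy, 18), (31, Ivy, 26), (31, Ivy, 35)}
Selection mname ≠ Ivy: {(19, Yan, 12), (28, Yan, 12), (30, Yan, 12)}
Selection bid < aid: {(19, Yan, 12), (28, Yan, 12), (30, Yan, 12)}
π[aid, mname]: project onto (aid, mname) → {(19, Yan), (28, Yan), (30, Yan)}
Union: {(19, Yan), (28, Yan), (30, Yan)} with {(17, Zed), (19, Yan), (25, Ivy), (28, Yan), (29, Lee), (3, Kim)} → {(17, Zed), (19, Yan), (25, Ivy), (28, Yan), (29, Lee), (3, Kim), (30, Yan)}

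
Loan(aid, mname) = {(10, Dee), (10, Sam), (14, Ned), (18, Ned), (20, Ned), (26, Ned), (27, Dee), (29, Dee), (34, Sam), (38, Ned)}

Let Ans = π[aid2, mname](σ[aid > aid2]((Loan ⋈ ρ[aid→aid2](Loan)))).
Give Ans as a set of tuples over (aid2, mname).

{(10, Dee), (10, Sam), (14, Ned), (18, Ned), (20, Ned), (26, Ned), (27, Dee)}

ρ[aid→aid2]: schema becomes (aid2, mname); tuples unchanged.
Natural join on mname: {(10, Dee, 10), (10, Dee, 27), (10, Dee, 29), (10, Sam, 10), (10, Sam, 34), (14, Ned, 14), (14, Ned, 18), (14, Ned, 20), (14, Ned, 26), (14, Ned, 38), (18, Ned, 14), (18, Ned, 18), (18, Ned, 20), (18, Ned, 26), (18, Ned, 38), (20, Ned, 14), (20, Ned, 18), (20, Ned, 20), (20, Ned, 26), (20, Ned, 38), (26, Ned, 14), (26, Ned, 18), (26, Ned, 20), (26, Ned, 26), (26, Ned, 38), (27, Dee, 10), (27, Dee, 27), (27, Dee, 29), (29, Dee, 10), (29, Dee, 27), (29, Dee, 29), (34, Sam, 10), (34, Sam, 34), (38, Ned, 14), (38, Ned, 18), (38, Ned, 20), (38, Ned, 26), (38, Ned, 38)}
Filtering on aid > aid2 leaves {(18, Ned, 14), (20, Ned, 14), (20, Ned, 18), (26, Ned, 14), (26, Ned, 18), (26, Ned, 20), (27, Dee, 10), (29, Dee, 10), (29, Dee, 27), (34, Sam, 10), (38, Ned, 14), (38, Ned, 18), (38, Ned, 20), (38, Ned, 26)}.
Projecting to aid2, mname (7 duplicate(s) eliminated): {(10, Dee), (10, Sam), (14, Ned), (18, Ned), (20, Ned), (26, Ned), (27, Dee)}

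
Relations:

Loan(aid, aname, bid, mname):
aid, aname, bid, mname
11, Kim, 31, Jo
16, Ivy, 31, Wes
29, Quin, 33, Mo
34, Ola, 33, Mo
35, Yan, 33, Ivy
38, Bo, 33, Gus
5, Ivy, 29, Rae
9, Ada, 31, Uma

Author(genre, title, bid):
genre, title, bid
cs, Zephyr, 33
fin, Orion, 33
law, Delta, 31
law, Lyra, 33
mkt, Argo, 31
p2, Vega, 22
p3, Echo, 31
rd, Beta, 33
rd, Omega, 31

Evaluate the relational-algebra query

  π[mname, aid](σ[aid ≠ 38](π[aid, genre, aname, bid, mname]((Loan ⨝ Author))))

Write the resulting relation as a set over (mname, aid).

Joining Loan and Author on bid yields {(11, Kim, 31, Jo, law, Delta), (11, Kim, 31, Jo, mkt, Argo), (11, Kim, 31, Jo, p3, Echo), (11, Kim, 31, Jo, rd, Omega), (16, Ivy, 31, Wes, law, Delta), (16, Ivy, 31, Wes, mkt, Argo), (16, Ivy, 31, Wes, p3, Echo), (16, Ivy, 31, Wes, rd, Omega), (29, Quin, 33, Mo, cs, Zephyr), (29, Quin, 33, Mo, fin, Orion), (29, Quin, 33, Mo, law, Lyra), (29, Quin, 33, Mo, rd, Beta), (34, Ola, 33, Mo, cs, Zephyr), (34, Ola, 33, Mo, fin, Orion), (34, Ola, 33, Mo, law, Lyra), (34, Ola, 33, Mo, rd, Beta), (35, Yan, 33, Ivy, cs, Zephyr), (35, Yan, 33, Ivy, fin, Orion), (35, Yan, 33, Ivy, law, Lyra), (35, Yan, 33, Ivy, rd, Beta), (38, Bo, 33, Gus, cs, Zephyr), (38, Bo, 33, Gus, fin, Orion), (38, Bo, 33, Gus, law, Lyra), (38, Bo, 33, Gus, rd, Beta), (9, Ada, 31, Uma, law, Delta), (9, Ada, 31, Uma, mkt, Argo), (9, Ada, 31, Uma, p3, Echo), (9, Ada, 31, Uma, rd, Omega)}.
π[aid, genre, aname, bid, mname]: project onto (aid, genre, aname, bid, mname) → {(11, law, Kim, 31, Jo), (11, mkt, Kim, 31, Jo), (11, p3, Kim, 31, Jo), (11, rd, Kim, 31, Jo), (16, law, Ivy, 31, Wes), (16, mkt, Ivy, 31, Wes), (16, p3, Ivy, 31, Wes), (16, rd, Ivy, 31, Wes), (29, cs, Quin, 33, Mo), (29, fin, Quin, 33, Mo), (29, law, Quin, 33, Mo), (29, rd, Quin, 33, Mo), (34, cs, Ola, 33, Mo), (34, fin, Ola, 33, Mo), (34, law, Ola, 33, Mo), (34, rd, Ola, 33, Mo), (35, cs, Yan, 33, Ivy), (35, fin, Yan, 33, Ivy), (35, law, Yan, 33, Ivy), (35, rd, Yan, 33, Ivy), (38, cs, Bo, 33, Gus), (38, fin, Bo, 33, Gus), (38, law, Bo, 33, Gus), (38, rd, Bo, 33, Gus), (9, law, Ada, 31, Uma), (9, mkt, Ada, 31, Uma), (9, p3, Ada, 31, Uma), (9, rd, Ada, 31, Uma)}
σ[aid ≠ 38]: keep tuples satisfying aid ≠ 38 → {(11, law, Kim, 31, Jo), (11, mkt, Kim, 31, Jo), (11, p3, Kim, 31, Jo), (11, rd, Kim, 31, Jo), (16, law, Ivy, 31, Wes), (16, mkt, Ivy, 31, Wes), (16, p3, Ivy, 31, Wes), (16, rd, Ivy, 31, Wes), (29, cs, Quin, 33, Mo), (29, fin, Quin, 33, Mo), (29, law, Quin, 33, Mo), (29, rd, Quin, 33, Mo), (34, cs, Ola, 33, Mo), (34, fin, Ola, 33, Mo), (34, law, Ola, 33, Mo), (34, rd, Ola, 33, Mo), (35, cs, Yan, 33, Ivy), (35, fin, Yan, 33, Ivy), (35, law, Yan, 33, Ivy), (35, rd, Yan, 33, Ivy), (9, law, Ada, 31, Uma), (9, mkt, Ada, 31, Uma), (9, p3, Ada, 31, Uma), (9, rd, Ada, 31, Uma)}
π[mname, aid]: project onto (mname, aid) (18 duplicate(s) eliminated) → {(Ivy, 35), (Jo, 11), (Mo, 29), (Mo, 34), (Uma, 9), (Wes, 16)}

{(Ivy, 35), (Jo, 11), (Mo, 29), (Mo, 34), (Uma, 9), (Wes, 16)}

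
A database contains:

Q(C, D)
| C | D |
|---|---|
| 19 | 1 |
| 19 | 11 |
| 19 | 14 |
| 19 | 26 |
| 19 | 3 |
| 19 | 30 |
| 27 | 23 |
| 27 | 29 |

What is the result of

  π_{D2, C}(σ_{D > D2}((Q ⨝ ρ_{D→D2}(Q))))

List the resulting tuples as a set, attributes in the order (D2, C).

{(1, 19), (11, 19), (14, 19), (23, 27), (26, 19), (3, 19)}

ρ[D→D2]: schema becomes (C, D2); tuples unchanged.
Q ⋈ ρ_{D→D2}(Q) (natural join on C): {(19, 1, 1), (19, 1, 11), (19, 1, 14), (19, 1, 26), (19, 1, 3), (19, 1, 30), (19, 11, 1), (19, 11, 11), (19, 11, 14), (19, 11, 26), (19, 11, 3), (19, 11, 30), (19, 14, 1), (19, 14, 11), (19, 14, 14), (19, 14, 26), (19, 14, 3), (19, 14, 30), (19, 26, 1), (19, 26, 11), (19, 26, 14), (19, 26, 26), (19, 26, 3), (19, 26, 30), (19, 3, 1), (19, 3, 11), (19, 3, 14), (19, 3, 26), (19, 3, 3), (19, 3, 30), (19, 30, 1), (19, 30, 11), (19, 30, 14), (19, 30, 26), (19, 30, 3), (19, 30, 30), (27, 23, 23), (27, 23, 29), (27, 29, 23), (27, 29, 29)}
Selection D > D2: {(19, 11, 1), (19, 11, 3), (19, 14, 1), (19, 14, 11), (19, 14, 3), (19, 26, 1), (19, 26, 11), (19, 26, 14), (19, 26, 3), (19, 3, 1), (19, 30, 1), (19, 30, 11), (19, 30, 14), (19, 30, 26), (19, 30, 3), (27, 29, 23)}
π[D2, C]: project onto (D2, C) (10 duplicate(s) eliminated) → {(1, 19), (11, 19), (14, 19), (23, 27), (26, 19), (3, 19)}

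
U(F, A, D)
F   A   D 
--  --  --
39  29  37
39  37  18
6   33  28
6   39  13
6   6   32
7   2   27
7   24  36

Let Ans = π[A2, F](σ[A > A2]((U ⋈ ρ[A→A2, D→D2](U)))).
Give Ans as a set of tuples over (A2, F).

ρ[A→A2, D→D2]: schema becomes (F, A2, D2); tuples unchanged.
U ⋈ ρ[A→A2, D→D2](U) (natural join on F): {(39, 29, 37, 29, 37), (39, 29, 37, 37, 18), (39, 37, 18, 29, 37), (39, 37, 18, 37, 18), (6, 33, 28, 33, 28), (6, 33, 28, 39, 13), (6, 33, 28, 6, 32), (6, 39, 13, 33, 28), (6, 39, 13, 39, 13), (6, 39, 13, 6, 32), (6, 6, 32, 33, 28), (6, 6, 32, 39, 13), (6, 6, 32, 6, 32), (7, 2, 27, 2, 27), (7, 2, 27, 24, 36), (7, 24, 36, 2, 27), (7, 24, 36, 24, 36)}
Apply σ_{A > A2}; surviving tuples: {(39, 37, 18, 29, 37), (6, 33, 28, 6, 32), (6, 39, 13, 33, 28), (6, 39, 13, 6, 32), (7, 24, 36, 2, 27)}
π_{A2, F} gives {(2, 7), (29, 39), (33, 6), (6, 6)} (1 duplicate(s) eliminated).

{(2, 7), (29, 39), (33, 6), (6, 6)}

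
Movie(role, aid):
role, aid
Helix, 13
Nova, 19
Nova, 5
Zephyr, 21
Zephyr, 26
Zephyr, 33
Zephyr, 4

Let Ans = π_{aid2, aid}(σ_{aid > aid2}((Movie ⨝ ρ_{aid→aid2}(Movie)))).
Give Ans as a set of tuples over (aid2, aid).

ρ[aid→aid2]: schema becomes (role, aid2); tuples unchanged.
Natural join on role: {(Helix, 13, 13), (Nova, 19, 19), (Nova, 19, 5), (Nova, 5, 19), (Nova, 5, 5), (Zephyr, 21, 21), (Zephyr, 21, 26), (Zephyr, 21, 33), (Zephyr, 21, 4), (Zephyr, 26, 21), (Zephyr, 26, 26), (Zephyr, 26, 33), (Zephyr, 26, 4), (Zephyr, 33, 21), (Zephyr, 33, 26), (Zephyr, 33, 33), (Zephyr, 33, 4), (Zephyr, 4, 21), (Zephyr, 4, 26), (Zephyr, 4, 33), (Zephyr, 4, 4)}
Apply σ_{aid > aid2}; surviving tuples: {(Nova, 19, 5), (Zephyr, 21, 4), (Zephyr, 26, 21), (Zephyr, 26, 4), (Zephyr, 33, 21), (Zephyr, 33, 26), (Zephyr, 33, 4)}
π[aid2, aid]: project onto (aid2, aid) → {(21, 26), (21, 33), (26, 33), (4, 21), (4, 26), (4, 33), (5, 19)}

{(21, 26), (21, 33), (26, 33), (4, 21), (4, 26), (4, 33), (5, 19)}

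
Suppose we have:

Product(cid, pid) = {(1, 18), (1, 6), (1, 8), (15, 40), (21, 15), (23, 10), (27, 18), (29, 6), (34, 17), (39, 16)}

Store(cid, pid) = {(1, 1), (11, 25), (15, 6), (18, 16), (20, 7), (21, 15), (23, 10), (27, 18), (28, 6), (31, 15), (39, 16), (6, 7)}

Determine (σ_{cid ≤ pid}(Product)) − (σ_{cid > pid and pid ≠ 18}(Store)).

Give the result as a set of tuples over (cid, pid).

Selection cid ≤ pid: {(1, 18), (1, 6), (1, 8), (15, 40)}
Selection cid > pid and pid ≠ 18: {(15, 6), (18, 16), (20, 7), (21, 15), (23, 10), (28, 6), (31, 15), (39, 16)}
Difference: {(1, 18), (1, 6), (1, 8), (15, 40)} with {(15, 6), (18, 16), (20, 7), (21, 15), (23, 10), (28, 6), (31, 15), (39, 16)} → {(1, 18), (1, 6), (1, 8), (15, 40)}

{(1, 18), (1, 6), (1, 8), (15, 40)}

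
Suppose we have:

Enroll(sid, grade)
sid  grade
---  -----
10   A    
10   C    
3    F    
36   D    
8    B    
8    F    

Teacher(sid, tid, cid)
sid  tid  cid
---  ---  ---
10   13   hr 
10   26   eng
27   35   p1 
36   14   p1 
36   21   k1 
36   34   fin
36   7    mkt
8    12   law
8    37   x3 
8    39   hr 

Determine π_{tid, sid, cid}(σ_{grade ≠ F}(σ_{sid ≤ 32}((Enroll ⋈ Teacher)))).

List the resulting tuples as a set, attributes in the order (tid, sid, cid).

Joining Enroll and Teacher on sid yields {(10, A, 13, hr), (10, A, 26, eng), (10, C, 13, hr), (10, C, 26, eng), (36, D, 14, p1), (36, D, 21, k1), (36, D, 34, fin), (36, D, 7, mkt), (8, B, 12, law), (8, B, 37, x3), (8, B, 39, hr), (8, F, 12, law), (8, F, 37, x3), (8, F, 39, hr)}.
Filtering on sid ≤ 32 leaves {(10, A, 13, hr), (10, A, 26, eng), (10, C, 13, hr), (10, C, 26, eng), (8, B, 12, law), (8, B, 37, x3), (8, B, 39, hr), (8, F, 12, law), (8, F, 37, x3), (8, F, 39, hr)}.
Filtering on grade ≠ F leaves {(10, A, 13, hr), (10, A, 26, eng), (10, C, 13, hr), (10, C, 26, eng), (8, B, 12, law), (8, B, 37, x3), (8, B, 39, hr)}.
Projecting to tid, sid, cid (2 duplicate(s) eliminated): {(12, 8, law), (13, 10, hr), (26, 10, eng), (37, 8, x3), (39, 8, hr)}

{(12, 8, law), (13, 10, hr), (26, 10, eng), (37, 8, x3), (39, 8, hr)}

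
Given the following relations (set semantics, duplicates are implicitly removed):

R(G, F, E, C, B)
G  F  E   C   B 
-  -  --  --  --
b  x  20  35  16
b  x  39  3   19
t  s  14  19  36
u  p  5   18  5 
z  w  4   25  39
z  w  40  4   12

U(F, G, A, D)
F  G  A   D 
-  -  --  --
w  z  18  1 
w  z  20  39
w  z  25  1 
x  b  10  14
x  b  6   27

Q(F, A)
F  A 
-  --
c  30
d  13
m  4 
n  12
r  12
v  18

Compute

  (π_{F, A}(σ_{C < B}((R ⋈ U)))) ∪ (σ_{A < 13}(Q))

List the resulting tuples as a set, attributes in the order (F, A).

Natural join on G, F: {(b, x, 20, 35, 16, 10, 14), (b, x, 20, 35, 16, 6, 27), (b, x, 39, 3, 19, 10, 14), (b, x, 39, 3, 19, 6, 27), (z, w, 4, 25, 39, 18, 1), (z, w, 4, 25, 39, 20, 39), (z, w, 4, 25, 39, 25, 1), (z, w, 40, 4, 12, 18, 1), (z, w, 40, 4, 12, 20, 39), (z, w, 40, 4, 12, 25, 1)}
Filtering on C < B leaves {(b, x, 39, 3, 19, 10, 14), (b, x, 39, 3, 19, 6, 27), (z, w, 4, 25, 39, 18, 1), (z, w, 4, 25, 39, 20, 39), (z, w, 4, 25, 39, 25, 1), (z, w, 40, 4, 12, 18, 1), (z, w, 40, 4, 12, 20, 39), (z, w, 40, 4, 12, 25, 1)}.
π_{F, A} gives {(w, 18), (w, 20), (w, 25), (x, 10), (x, 6)} (3 duplicate(s) eliminated).
Filtering on A < 13 leaves {(m, 4), (n, 12), (r, 12)}.
Union: {(w, 18), (w, 20), (w, 25), (x, 10), (x, 6)} with {(m, 4), (n, 12), (r, 12)} → {(m, 4), (n, 12), (r, 12), (w, 18), (w, 20), (w, 25), (x, 10), (x, 6)}

{(m, 4), (n, 12), (r, 12), (w, 18), (w, 20), (w, 25), (x, 10), (x, 6)}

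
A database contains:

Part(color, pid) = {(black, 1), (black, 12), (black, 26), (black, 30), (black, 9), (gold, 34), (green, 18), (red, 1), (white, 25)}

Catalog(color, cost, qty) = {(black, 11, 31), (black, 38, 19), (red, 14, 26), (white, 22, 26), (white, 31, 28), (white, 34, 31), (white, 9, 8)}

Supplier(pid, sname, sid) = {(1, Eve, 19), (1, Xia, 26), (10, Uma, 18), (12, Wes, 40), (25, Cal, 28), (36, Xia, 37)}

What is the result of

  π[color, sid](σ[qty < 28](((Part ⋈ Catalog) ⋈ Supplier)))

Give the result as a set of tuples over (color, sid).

{(black, 19), (black, 26), (black, 40), (red, 19), (red, 26), (white, 28)}

Joining Part and Catalog on color yields {(black, 1, 11, 31), (black, 1, 38, 19), (black, 12, 11, 31), (black, 12, 38, 19), (black, 26, 11, 31), (black, 26, 38, 19), (black, 30, 11, 31), (black, 30, 38, 19), (black, 9, 11, 31), (black, 9, 38, 19), (red, 1, 14, 26), (white, 25, 22, 26), (white, 25, 31, 28), (white, 25, 34, 31), (white, 25, 9, 8)}.
Joining (Part ⋈ Catalog) and Supplier on pid yields {(black, 1, 11, 31, Eve, 19), (black, 1, 11, 31, Xia, 26), (black, 1, 38, 19, Eve, 19), (black, 1, 38, 19, Xia, 26), (black, 12, 11, 31, Wes, 40), (black, 12, 38, 19, Wes, 40), (red, 1, 14, 26, Eve, 19), (red, 1, 14, 26, Xia, 26), (white, 25, 22, 26, Cal, 28), (white, 25, 31, 28, Cal, 28), (white, 25, 34, 31, Cal, 28), (white, 25, 9, 8, Cal, 28)}.
Selection qty < 28: {(black, 1, 38, 19, Eve, 19), (black, 1, 38, 19, Xia, 26), (black, 12, 38, 19, Wes, 40), (red, 1, 14, 26, Eve, 19), (red, 1, 14, 26, Xia, 26), (white, 25, 22, 26, Cal, 28), (white, 25, 9, 8, Cal, 28)}
π[color, sid]: project onto (color, sid) (1 duplicate(s) eliminated) → {(black, 19), (black, 26), (black, 40), (red, 19), (red, 26), (white, 28)}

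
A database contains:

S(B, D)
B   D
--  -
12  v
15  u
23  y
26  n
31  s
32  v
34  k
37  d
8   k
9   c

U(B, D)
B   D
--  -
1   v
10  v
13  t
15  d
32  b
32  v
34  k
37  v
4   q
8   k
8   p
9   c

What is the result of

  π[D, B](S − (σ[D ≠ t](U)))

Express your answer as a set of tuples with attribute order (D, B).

Filtering on D ≠ t leaves {(1, v), (10, v), (15, d), (32, b), (32, v), (34, k), (37, v), (4, q), (8, k), (8, p), (9, c)}.
Difference: {(12, v), (15, u), (23, y), (26, n), (31, s), (32, v), (34, k), (37, d), (8, k), (9, c)} with {(1, v), (10, v), (15, d), (32, b), (32, v), (34, k), (37, v), (4, q), (8, k), (8, p), (9, c)} → {(12, v), (15, u), (23, y), (26, n), (31, s), (37, d)}
π_{D, B} gives {(d, 37), (n, 26), (s, 31), (u, 15), (v, 12), (y, 23)}.

{(d, 37), (n, 26), (s, 31), (u, 15), (v, 12), (y, 23)}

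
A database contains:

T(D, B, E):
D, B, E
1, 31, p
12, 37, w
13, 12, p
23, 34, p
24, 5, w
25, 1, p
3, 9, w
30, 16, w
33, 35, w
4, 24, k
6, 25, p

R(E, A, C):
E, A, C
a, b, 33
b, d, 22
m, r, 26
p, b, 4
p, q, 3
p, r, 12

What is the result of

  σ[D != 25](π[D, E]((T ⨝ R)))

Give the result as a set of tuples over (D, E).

Natural join on E: {(1, 31, p, b, 4), (1, 31, p, q, 3), (1, 31, p, r, 12), (13, 12, p, b, 4), (13, 12, p, q, 3), (13, 12, p, r, 12), (23, 34, p, b, 4), (23, 34, p, q, 3), (23, 34, p, r, 12), (25, 1, p, b, 4), (25, 1, p, q, 3), (25, 1, p, r, 12), (6, 25, p, b, 4), (6, 25, p, q, 3), (6, 25, p, r, 12)}
π_{D, E} gives {(1, p), (13, p), (23, p), (25, p), (6, p)} (10 duplicate(s) eliminated).
Apply σ_{D != 25}; surviving tuples: {(1, p), (13, p), (23, p), (6, p)}

{(1, p), (13, p), (23, p), (6, p)}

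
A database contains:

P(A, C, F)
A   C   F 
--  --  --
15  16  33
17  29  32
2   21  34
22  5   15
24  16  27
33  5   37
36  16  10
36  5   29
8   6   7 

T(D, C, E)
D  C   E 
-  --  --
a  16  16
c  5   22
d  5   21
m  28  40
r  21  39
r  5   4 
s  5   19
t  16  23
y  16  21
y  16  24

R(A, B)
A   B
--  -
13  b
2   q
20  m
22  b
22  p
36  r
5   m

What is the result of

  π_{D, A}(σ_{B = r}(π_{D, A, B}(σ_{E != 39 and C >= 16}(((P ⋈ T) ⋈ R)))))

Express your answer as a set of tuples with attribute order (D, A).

{(a, 36), (t, 36), (y, 36)}

Natural join on C: {(15, 16, 33, a, 16), (15, 16, 33, t, 23), (15, 16, 33, y, 21), (15, 16, 33, y, 24), (2, 21, 34, r, 39), (22, 5, 15, c, 22), (22, 5, 15, d, 21), (22, 5, 15, r, 4), (22, 5, 15, s, 19), (24, 16, 27, a, 16), (24, 16, 27, t, 23), (24, 16, 27, y, 21), (24, 16, 27, y, 24), (33, 5, 37, c, 22), (33, 5, 37, d, 21), (33, 5, 37, r, 4), (33, 5, 37, s, 19), (36, 16, 10, a, 16), (36, 16, 10, t, 23), (36, 16, 10, y, 21), (36, 16, 10, y, 24), (36, 5, 29, c, 22), (36, 5, 29, d, 21), (36, 5, 29, r, 4), (36, 5, 29, s, 19)}
Natural join on A: {(2, 21, 34, r, 39, q), (22, 5, 15, c, 22, b), (22, 5, 15, c, 22, p), (22, 5, 15, d, 21, b), (22, 5, 15, d, 21, p), (22, 5, 15, r, 4, b), (22, 5, 15, r, 4, p), (22, 5, 15, s, 19, b), (22, 5, 15, s, 19, p), (36, 16, 10, a, 16, r), (36, 16, 10, t, 23, r), (36, 16, 10, y, 21, r), (36, 16, 10, y, 24, r), (36, 5, 29, c, 22, r), (36, 5, 29, d, 21, r), (36, 5, 29, r, 4, r), (36, 5, 29, s, 19, r)}
Apply σ_{E != 39 and C >= 16}; surviving tuples: {(36, 16, 10, a, 16, r), (36, 16, 10, t, 23, r), (36, 16, 10, y, 21, r), (36, 16, 10, y, 24, r)}
π_{D, A, B} gives {(a, 36, r), (t, 36, r), (y, 36, r)} (1 duplicate(s) eliminated).
Apply σ_{B = r}; surviving tuples: {(a, 36, r), (t, 36, r), (y, 36, r)}
π_{D, A} gives {(a, 36), (t, 36), (y, 36)}.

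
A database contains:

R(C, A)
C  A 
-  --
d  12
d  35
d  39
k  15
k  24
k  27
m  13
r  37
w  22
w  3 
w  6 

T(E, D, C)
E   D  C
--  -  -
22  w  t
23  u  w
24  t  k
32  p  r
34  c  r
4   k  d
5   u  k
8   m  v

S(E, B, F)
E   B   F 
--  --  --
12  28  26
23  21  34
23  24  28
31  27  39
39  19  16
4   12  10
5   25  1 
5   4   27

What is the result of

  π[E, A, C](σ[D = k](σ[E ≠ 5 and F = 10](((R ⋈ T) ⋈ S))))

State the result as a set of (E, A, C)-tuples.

Joining R and T on C yields {(d, 12, 4, k), (d, 35, 4, k), (d, 39, 4, k), (k, 15, 24, t), (k, 15, 5, u), (k, 24, 24, t), (k, 24, 5, u), (k, 27, 24, t), (k, 27, 5, u), (r, 37, 32, p), (r, 37, 34, c), (w, 22, 23, u), (w, 3, 23, u), (w, 6, 23, u)}.
Joining (R ⋈ T) and S on E yields {(d, 12, 4, k, 12, 10), (d, 35, 4, k, 12, 10), (d, 39, 4, k, 12, 10), (k, 15, 5, u, 25, 1), (k, 15, 5, u, 4, 27), (k, 24, 5, u, 25, 1), (k, 24, 5, u, 4, 27), (k, 27, 5, u, 25, 1), (k, 27, 5, u, 4, 27), (w, 22, 23, u, 21, 34), (w, 22, 23, u, 24, 28), (w, 3, 23, u, 21, 34), (w, 3, 23, u, 24, 28), (w, 6, 23, u, 21, 34), (w, 6, 23, u, 24, 28)}.
Apply σ_{E ≠ 5 and F = 10}; surviving tuples: {(d, 12, 4, k, 12, 10), (d, 35, 4, k, 12, 10), (d, 39, 4, k, 12, 10)}
Apply σ_{D = k}; surviving tuples: {(d, 12, 4, k, 12, 10), (d, 35, 4, k, 12, 10), (d, 39, 4, k, 12, 10)}
Projecting to E, A, C: {(4, 12, d), (4, 35, d), (4, 39, d)}

{(4, 12, d), (4, 35, d), (4, 39, d)}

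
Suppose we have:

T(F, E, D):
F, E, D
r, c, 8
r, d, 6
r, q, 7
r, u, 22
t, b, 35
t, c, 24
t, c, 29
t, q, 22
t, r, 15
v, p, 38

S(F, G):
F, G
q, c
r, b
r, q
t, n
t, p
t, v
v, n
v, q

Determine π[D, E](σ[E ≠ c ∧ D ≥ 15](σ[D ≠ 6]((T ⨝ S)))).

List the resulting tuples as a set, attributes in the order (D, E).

T ⋈ S (natural join on F): {(r, c, 8, b), (r, c, 8, q), (r, d, 6, b), (r, d, 6, q), (r, q, 7, b), (r, q, 7, q), (r, u, 22, b), (r, u, 22, q), (t, b, 35, n), (t, b, 35, p), (t, b, 35, v), (t, c, 24, n), (t, c, 24, p), (t, c, 24, v), (t, c, 29, n), (t, c, 29, p), (t, c, 29, v), (t, q, 22, n), (t, q, 22, p), (t, q, 22, v), (t, r, 15, n), (t, r, 15, p), (t, r, 15, v), (v, p, 38, n), (v, p, 38, q)}
σ[D ≠ 6]: keep tuples satisfying D ≠ 6 → {(r, c, 8, b), (r, c, 8, q), (r, q, 7, b), (r, q, 7, q), (r, u, 22, b), (r, u, 22, q), (t, b, 35, n), (t, b, 35, p), (t, b, 35, v), (t, c, 24, n), (t, c, 24, p), (t, c, 24, v), (t, c, 29, n), (t, c, 29, p), (t, c, 29, v), (t, q, 22, n), (t, q, 22, p), (t, q, 22, v), (t, r, 15, n), (t, r, 15, p), (t, r, 15, v), (v, p, 38, n), (v, p, 38, q)}
σ[E ≠ c ∧ D ≥ 15]: keep tuples satisfying E ≠ c ∧ D ≥ 15 → {(r, u, 22, b), (r, u, 22, q), (t, b, 35, n), (t, b, 35, p), (t, b, 35, v), (t, q, 22, n), (t, q, 22, p), (t, q, 22, v), (t, r, 15, n), (t, r, 15, p), (t, r, 15, v), (v, p, 38, n), (v, p, 38, q)}
π[D, E]: project onto (D, E) (8 duplicate(s) eliminated) → {(15, r), (22, q), (22, u), (35, b), (38, p)}

{(15, r), (22, q), (22, u), (35, b), (38, p)}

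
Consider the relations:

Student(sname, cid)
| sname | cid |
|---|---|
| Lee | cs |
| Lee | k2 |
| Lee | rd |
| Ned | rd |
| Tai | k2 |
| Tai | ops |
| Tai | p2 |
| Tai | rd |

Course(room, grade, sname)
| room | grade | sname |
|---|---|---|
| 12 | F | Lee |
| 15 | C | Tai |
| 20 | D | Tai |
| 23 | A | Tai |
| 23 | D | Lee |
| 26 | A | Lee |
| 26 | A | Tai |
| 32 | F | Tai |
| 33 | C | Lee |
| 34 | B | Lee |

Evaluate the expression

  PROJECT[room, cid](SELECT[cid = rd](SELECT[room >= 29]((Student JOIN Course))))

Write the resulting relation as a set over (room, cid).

Joining Student and Course on sname yields {(Lee, cs, 12, F), (Lee, cs, 23, D), (Lee, cs, 26, A), (Lee, cs, 33, C), (Lee, cs, 34, B), (Lee, k2, 12, F), (Lee, k2, 23, D), (Lee, k2, 26, A), (Lee, k2, 33, C), (Lee, k2, 34, B), (Lee, rd, 12, F), (Lee, rd, 23, D), (Lee, rd, 26, A), (Lee, rd, 33, C), (Lee, rd, 34, B), (Tai, k2, 15, C), (Tai, k2, 20, D), (Tai, k2, 23, A), (Tai, k2, 26, A), (Tai, k2, 32, F), (Tai, ops, 15, C), (Tai, ops, 20, D), (Tai, ops, 23, A), (Tai, ops, 26, A), (Tai, ops, 32, F), (Tai, p2, 15, C), (Tai, p2, 20, D), (Tai, p2, 23, A), (Tai, p2, 26, A), (Tai, p2, 32, F), (Tai, rd, 15, C), (Tai, rd, 20, D), (Tai, rd, 23, A), (Tai, rd, 26, A), (Tai, rd, 32, F)}.
σ[room >= 29]: keep tuples satisfying room >= 29 → {(Lee, cs, 33, C), (Lee, cs, 34, B), (Lee, k2, 33, C), (Lee, k2, 34, B), (Lee, rd, 33, C), (Lee, rd, 34, B), (Tai, k2, 32, F), (Tai, ops, 32, F), (Tai, p2, 32, F), (Tai, rd, 32, F)}
σ[cid = rd]: keep tuples satisfying cid = rd → {(Lee, rd, 33, C), (Lee, rd, 34, B), (Tai, rd, 32, F)}
Projecting to room, cid: {(32, rd), (33, rd), (34, rd)}

{(32, rd), (33, rd), (34, rd)}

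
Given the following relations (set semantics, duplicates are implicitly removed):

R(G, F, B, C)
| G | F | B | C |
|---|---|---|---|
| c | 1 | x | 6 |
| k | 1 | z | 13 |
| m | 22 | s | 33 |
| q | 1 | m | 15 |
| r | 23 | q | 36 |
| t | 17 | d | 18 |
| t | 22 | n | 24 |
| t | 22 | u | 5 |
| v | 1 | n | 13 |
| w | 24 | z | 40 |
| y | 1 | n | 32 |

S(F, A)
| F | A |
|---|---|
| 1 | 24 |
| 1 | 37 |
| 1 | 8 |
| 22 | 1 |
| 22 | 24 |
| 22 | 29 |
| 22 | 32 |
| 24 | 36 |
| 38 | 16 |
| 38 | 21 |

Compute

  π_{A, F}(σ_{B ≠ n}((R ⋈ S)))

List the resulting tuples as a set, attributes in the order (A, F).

R ⋈ S (natural join on F): {(c, 1, x, 6, 24), (c, 1, x, 6, 37), (c, 1, x, 6, 8), (k, 1, z, 13, 24), (k, 1, z, 13, 37), (k, 1, z, 13, 8), (m, 22, s, 33, 1), (m, 22, s, 33, 24), (m, 22, s, 33, 29), (m, 22, s, 33, 32), (q, 1, m, 15, 24), (q, 1, m, 15, 37), (q, 1, m, 15, 8), (t, 22, n, 24, 1), (t, 22, n, 24, 24), (t, 22, n, 24, 29), (t, 22, n, 24, 32), (t, 22, u, 5, 1), (t, 22, u, 5, 24), (t, 22, u, 5, 29), (t, 22, u, 5, 32), (v, 1, n, 13, 24), (v, 1, n, 13, 37), (v, 1, n, 13, 8), (w, 24, z, 40, 36), (y, 1, n, 32, 24), (y, 1, n, 32, 37), (y, 1, n, 32, 8)}
Filtering on B ≠ n leaves {(c, 1, x, 6, 24), (c, 1, x, 6, 37), (c, 1, x, 6, 8), (k, 1, z, 13, 24), (k, 1, z, 13, 37), (k, 1, z, 13, 8), (m, 22, s, 33, 1), (m, 22, s, 33, 24), (m, 22, s, 33, 29), (m, 22, s, 33, 32), (q, 1, m, 15, 24), (q, 1, m, 15, 37), (q, 1, m, 15, 8), (t, 22, u, 5, 1), (t, 22, u, 5, 24), (t, 22, u, 5, 29), (t, 22, u, 5, 32), (w, 24, z, 40, 36)}.
π[A, F]: project onto (A, F) (10 duplicate(s) eliminated) → {(1, 22), (24, 1), (24, 22), (29, 22), (32, 22), (36, 24), (37, 1), (8, 1)}

{(1, 22), (24, 1), (24, 22), (29, 22), (32, 22), (36, 24), (37, 1), (8, 1)}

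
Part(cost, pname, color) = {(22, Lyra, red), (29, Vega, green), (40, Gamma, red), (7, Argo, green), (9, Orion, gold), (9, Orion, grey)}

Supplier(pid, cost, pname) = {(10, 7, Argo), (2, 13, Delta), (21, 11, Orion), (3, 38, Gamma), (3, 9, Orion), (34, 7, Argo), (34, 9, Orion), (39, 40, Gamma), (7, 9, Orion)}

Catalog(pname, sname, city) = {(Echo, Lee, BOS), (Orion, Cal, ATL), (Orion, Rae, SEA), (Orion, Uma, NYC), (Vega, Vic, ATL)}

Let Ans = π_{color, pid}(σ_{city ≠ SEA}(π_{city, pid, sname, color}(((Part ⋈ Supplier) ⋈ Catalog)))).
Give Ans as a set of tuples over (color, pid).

Part ⋈ Supplier (natural join on cost, pname): {(40, Gamma, red, 39), (7, Argo, green, 10), (7, Argo, green, 34), (9, Orion, gold, 3), (9, Orion, gold, 34), (9, Orion, gold, 7), (9, Orion, grey, 3), (9, Orion, grey, 34), (9, Orion, grey, 7)}
(Part ⋈ Supplier) ⋈ Catalog (natural join on pname): {(9, Orion, gold, 3, Cal, ATL), (9, Orion, gold, 3, Rae, SEA), (9, Orion, gold, 3, Uma, NYC), (9, Orion, gold, 34, Cal, ATL), (9, Orion, gold, 34, Rae, SEA), (9, Orion, gold, 34, Uma, NYC), (9, Orion, gold, 7, Cal, ATL), (9, Orion, gold, 7, Rae, SEA), (9, Orion, gold, 7, Uma, NYC), (9, Orion, grey, 3, Cal, ATL), (9, Orion, grey, 3, Rae, SEA), (9, Orion, grey, 3, Uma, NYC), (9, Orion, grey, 34, Cal, ATL), (9, Orion, grey, 34, Rae, SEA), (9, Orion, grey, 34, Uma, NYC), (9, Orion, grey, 7, Cal, ATL), (9, Orion, grey, 7, Rae, SEA), (9, Orion, grey, 7, Uma, NYC)}
Keep only column(s) city, pid, sname, color: {(ATL, 3, Cal, gold), (ATL, 3, Cal, grey), (ATL, 34, Cal, gold), (ATL, 34, Cal, grey), (ATL, 7, Cal, gold), (ATL, 7, Cal, grey), (NYC, 3, Uma, gold), (NYC, 3, Uma, grey), (NYC, 34, Uma, gold), (NYC, 34, Uma, grey), (NYC, 7, Uma, gold), (NYC, 7, Uma, grey), (SEA, 3, Rae, gold), (SEA, 3, Rae, grey), (SEA, 34, Rae, gold), (SEA, 34, Rae, grey), (SEA, 7, Rae, gold), (SEA, 7, Rae, grey)}
Apply σ_{city ≠ SEA}; surviving tuples: {(ATL, 3, Cal, gold), (ATL, 3, Cal, grey), (ATL, 34, Cal, gold), (ATL, 34, Cal, grey), (ATL, 7, Cal, gold), (ATL, 7, Cal, grey), (NYC, 3, Uma, gold), (NYC, 3, Uma, grey), (NYC, 34, Uma, gold), (NYC, 34, Uma, grey), (NYC, 7, Uma, gold), (NYC, 7, Uma, grey)}
Keep only column(s) color, pid (6 duplicate(s) eliminated): {(gold, 3), (gold, 34), (gold, 7), (grey, 3), (grey, 34), (grey, 7)}

{(gold, 3), (gold, 34), (gold, 7), (grey, 3), (grey, 34), (grey, 7)}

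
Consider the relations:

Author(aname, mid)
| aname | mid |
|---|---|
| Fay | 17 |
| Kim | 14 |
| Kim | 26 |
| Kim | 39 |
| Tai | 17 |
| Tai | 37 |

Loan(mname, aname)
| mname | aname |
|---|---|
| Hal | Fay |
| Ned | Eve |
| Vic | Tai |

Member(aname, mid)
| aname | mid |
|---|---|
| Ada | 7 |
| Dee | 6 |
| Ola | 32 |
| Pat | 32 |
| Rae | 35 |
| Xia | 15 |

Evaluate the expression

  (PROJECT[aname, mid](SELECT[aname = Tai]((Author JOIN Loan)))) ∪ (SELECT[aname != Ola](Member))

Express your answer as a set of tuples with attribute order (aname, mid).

Joining Author and Loan on aname yields {(Fay, 17, Hal), (Tai, 17, Vic), (Tai, 37, Vic)}.
Apply σ_{aname = Tai}; surviving tuples: {(Tai, 17, Vic), (Tai, 37, Vic)}
Projecting to aname, mid: {(Tai, 17), (Tai, 37)}
Apply σ_{aname != Ola}; surviving tuples: {(Ada, 7), (Dee, 6), (Pat, 32), (Rae, 35), (Xia, 15)}
Union: {(Tai, 17), (Tai, 37)} with {(Ada, 7), (Dee, 6), (Pat, 32), (Rae, 35), (Xia, 15)} → {(Ada, 7), (Dee, 6), (Pat, 32), (Rae, 35), (Tai, 17), (Tai, 37), (Xia, 15)}

{(Ada, 7), (Dee, 6), (Pat, 32), (Rae, 35), (Tai, 17), (Tai, 37), (Xia, 15)}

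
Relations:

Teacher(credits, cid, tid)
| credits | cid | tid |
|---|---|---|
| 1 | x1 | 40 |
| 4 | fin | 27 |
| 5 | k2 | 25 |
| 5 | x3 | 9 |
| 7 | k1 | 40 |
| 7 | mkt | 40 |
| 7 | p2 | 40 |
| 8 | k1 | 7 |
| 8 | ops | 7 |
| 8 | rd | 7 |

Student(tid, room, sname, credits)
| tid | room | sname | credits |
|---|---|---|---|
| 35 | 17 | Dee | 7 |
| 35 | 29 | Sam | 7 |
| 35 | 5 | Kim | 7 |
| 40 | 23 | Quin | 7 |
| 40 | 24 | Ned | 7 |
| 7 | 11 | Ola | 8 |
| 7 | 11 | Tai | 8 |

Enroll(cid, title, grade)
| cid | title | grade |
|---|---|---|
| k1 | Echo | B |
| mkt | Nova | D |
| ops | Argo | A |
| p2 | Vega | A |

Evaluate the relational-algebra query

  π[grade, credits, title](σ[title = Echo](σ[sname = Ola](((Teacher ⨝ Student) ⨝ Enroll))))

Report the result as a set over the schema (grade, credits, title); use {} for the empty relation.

{(B, 8, Echo)}

Natural join on credits, tid: {(7, k1, 40, 23, Quin), (7, k1, 40, 24, Ned), (7, mkt, 40, 23, Quin), (7, mkt, 40, 24, Ned), (7, p2, 40, 23, Quin), (7, p2, 40, 24, Ned), (8, k1, 7, 11, Ola), (8, k1, 7, 11, Tai), (8, ops, 7, 11, Ola), (8, ops, 7, 11, Tai), (8, rd, 7, 11, Ola), (8, rd, 7, 11, Tai)}
Natural join on cid: {(7, k1, 40, 23, Quin, Echo, B), (7, k1, 40, 24, Ned, Echo, B), (7, mkt, 40, 23, Quin, Nova, D), (7, mkt, 40, 24, Ned, Nova, D), (7, p2, 40, 23, Quin, Vega, A), (7, p2, 40, 24, Ned, Vega, A), (8, k1, 7, 11, Ola, Echo, B), (8, k1, 7, 11, Tai, Echo, B), (8, ops, 7, 11, Ola, Argo, A), (8, ops, 7, 11, Tai, Argo, A)}
Apply σ_{sname = Ola}; surviving tuples: {(8, k1, 7, 11, Ola, Echo, B), (8, ops, 7, 11, Ola, Argo, A)}
Apply σ_{title = Echo}; surviving tuples: {(8, k1, 7, 11, Ola, Echo, B)}
π[grade, credits, title]: project onto (grade, credits, title) → {(B, 8, Echo)}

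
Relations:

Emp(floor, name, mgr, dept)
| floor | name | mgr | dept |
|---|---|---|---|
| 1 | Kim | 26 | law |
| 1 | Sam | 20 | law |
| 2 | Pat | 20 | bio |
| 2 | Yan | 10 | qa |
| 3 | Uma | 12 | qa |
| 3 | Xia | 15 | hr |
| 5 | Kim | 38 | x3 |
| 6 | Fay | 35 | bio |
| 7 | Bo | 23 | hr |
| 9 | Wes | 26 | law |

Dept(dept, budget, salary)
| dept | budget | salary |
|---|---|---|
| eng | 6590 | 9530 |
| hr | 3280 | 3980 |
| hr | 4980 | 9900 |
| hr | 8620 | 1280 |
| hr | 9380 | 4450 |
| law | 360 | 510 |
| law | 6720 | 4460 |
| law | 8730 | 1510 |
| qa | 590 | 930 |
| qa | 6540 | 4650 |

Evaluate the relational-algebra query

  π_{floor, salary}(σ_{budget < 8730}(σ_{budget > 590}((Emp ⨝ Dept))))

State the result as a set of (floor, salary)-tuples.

Joining Emp and Dept on dept yields {(1, Kim, 26, law, 360, 510), (1, Kim, 26, law, 6720, 4460), (1, Kim, 26, law, 8730, 1510), (1, Sam, 20, law, 360, 510), (1, Sam, 20, law, 6720, 4460), (1, Sam, 20, law, 8730, 1510), (2, Yan, 10, qa, 590, 930), (2, Yan, 10, qa, 6540, 4650), (3, Uma, 12, qa, 590, 930), (3, Uma, 12, qa, 6540, 4650), (3, Xia, 15, hr, 3280, 3980), (3, Xia, 15, hr, 4980, 9900), (3, Xia, 15, hr, 8620, 1280), (3, Xia, 15, hr, 9380, 4450), (7, Bo, 23, hr, 3280, 3980), (7, Bo, 23, hr, 4980, 9900), (7, Bo, 23, hr, 8620, 1280), (7, Bo, 23, hr, 9380, 4450), (9, Wes, 26, law, 360, 510), (9, Wes, 26, law, 6720, 4460), (9, Wes, 26, law, 8730, 1510)}.
σ[budget > 590]: keep tuples satisfying budget > 590 → {(1, Kim, 26, law, 6720, 4460), (1, Kim, 26, law, 8730, 1510), (1, Sam, 20, law, 6720, 4460), (1, Sam, 20, law, 8730, 1510), (2, Yan, 10, qa, 6540, 4650), (3, Uma, 12, qa, 6540, 4650), (3, Xia, 15, hr, 3280, 3980), (3, Xia, 15, hr, 4980, 9900), (3, Xia, 15, hr, 8620, 1280), (3, Xia, 15, hr, 9380, 4450), (7, Bo, 23, hr, 3280, 3980), (7, Bo, 23, hr, 4980, 9900), (7, Bo, 23, hr, 8620, 1280), (7, Bo, 23, hr, 9380, 4450), (9, Wes, 26, law, 6720, 4460), (9, Wes, 26, law, 8730, 1510)}
σ[budget < 8730]: keep tuples satisfying budget < 8730 → {(1, Kim, 26, law, 6720, 4460), (1, Sam, 20, law, 6720, 4460), (2, Yan, 10, qa, 6540, 4650), (3, Uma, 12, qa, 6540, 4650), (3, Xia, 15, hr, 3280, 3980), (3, Xia, 15, hr, 4980, 9900), (3, Xia, 15, hr, 8620, 1280), (7, Bo, 23, hr, 3280, 3980), (7, Bo, 23, hr, 4980, 9900), (7, Bo, 23, hr, 8620, 1280), (9, Wes, 26, law, 6720, 4460)}
Keep only column(s) floor, salary (1 duplicate(s) eliminated): {(1, 4460), (2, 4650), (3, 1280), (3, 3980), (3, 4650), (3, 9900), (7, 1280), (7, 3980), (7, 9900), (9, 4460)}

{(1, 4460), (2, 4650), (3, 1280), (3, 3980), (3, 4650), (3, 9900), (7, 1280), (7, 3980), (7, 9900), (9, 4460)}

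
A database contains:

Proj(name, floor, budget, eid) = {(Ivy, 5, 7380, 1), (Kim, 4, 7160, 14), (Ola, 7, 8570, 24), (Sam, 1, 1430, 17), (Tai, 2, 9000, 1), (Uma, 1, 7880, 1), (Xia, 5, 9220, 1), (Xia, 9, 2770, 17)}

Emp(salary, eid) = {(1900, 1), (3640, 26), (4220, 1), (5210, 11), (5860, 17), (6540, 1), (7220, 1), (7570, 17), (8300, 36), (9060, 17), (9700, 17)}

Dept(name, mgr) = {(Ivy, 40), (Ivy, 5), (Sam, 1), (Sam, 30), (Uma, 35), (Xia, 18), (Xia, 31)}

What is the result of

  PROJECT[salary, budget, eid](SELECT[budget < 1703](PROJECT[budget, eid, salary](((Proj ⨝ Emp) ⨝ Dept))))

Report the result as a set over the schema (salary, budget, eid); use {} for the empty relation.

{(5860, 1430, 17), (7570, 1430, 17), (9060, 1430, 17), (9700, 1430, 17)}

Joining Proj and Emp on eid yields {(Ivy, 5, 7380, 1, 1900), (Ivy, 5, 7380, 1, 4220), (Ivy, 5, 7380, 1, 6540), (Ivy, 5, 7380, 1, 7220), (Sam, 1, 1430, 17, 5860), (Sam, 1, 1430, 17, 7570), (Sam, 1, 1430, 17, 9060), (Sam, 1, 1430, 17, 9700), (Tai, 2, 9000, 1, 1900), (Tai, 2, 9000, 1, 4220), (Tai, 2, 9000, 1, 6540), (Tai, 2, 9000, 1, 7220), (Uma, 1, 7880, 1, 1900), (Uma, 1, 7880, 1, 4220), (Uma, 1, 7880, 1, 6540), (Uma, 1, 7880, 1, 7220), (Xia, 5, 9220, 1, 1900), (Xia, 5, 9220, 1, 4220), (Xia, 5, 9220, 1, 6540), (Xia, 5, 9220, 1, 7220), (Xia, 9, 2770, 17, 5860), (Xia, 9, 2770, 17, 7570), (Xia, 9, 2770, 17, 9060), (Xia, 9, 2770, 17, 9700)}.
Joining (Proj ⨝ Emp) and Dept on name yields {(Ivy, 5, 7380, 1, 1900, 40), (Ivy, 5, 7380, 1, 1900, 5), (Ivy, 5, 7380, 1, 4220, 40), (Ivy, 5, 7380, 1, 4220, 5), (Ivy, 5, 7380, 1, 6540, 40), (Ivy, 5, 7380, 1, 6540, 5), (Ivy, 5, 7380, 1, 7220, 40), (Ivy, 5, 7380, 1, 7220, 5), (Sam, 1, 1430, 17, 5860, 1), (Sam, 1, 1430, 17, 5860, 30), (Sam, 1, 1430, 17, 7570, 1), (Sam, 1, 1430, 17, 7570, 30), (Sam, 1, 1430, 17, 9060, 1), (Sam, 1, 1430, 17, 9060, 30), (Sam, 1, 1430, 17, 9700, 1), (Sam, 1, 1430, 17, 9700, 30), (Uma, 1, 7880, 1, 1900, 35), (Uma, 1, 7880, 1, 4220, 35), (Uma, 1, 7880, 1, 6540, 35), (Uma, 1, 7880, 1, 7220, 35), (Xia, 5, 9220, 1, 1900, 18), (Xia, 5, 9220, 1, 1900, 31), (Xia, 5, 9220, 1, 4220, 18), (Xia, 5, 9220, 1, 4220, 31), (Xia, 5, 9220, 1, 6540, 18), (Xia, 5, 9220, 1, 6540, 31), (Xia, 5, 9220, 1, 7220, 18), (Xia, 5, 9220, 1, 7220, 31), (Xia, 9, 2770, 17, 5860, 18), (Xia, 9, 2770, 17, 5860, 31), (Xia, 9, 2770, 17, 7570, 18), (Xia, 9, 2770, 17, 7570, 31), (Xia, 9, 2770, 17, 9060, 18), (Xia, 9, 2770, 17, 9060, 31), (Xia, 9, 2770, 17, 9700, 18), (Xia, 9, 2770, 17, 9700, 31)}.
Projecting to budget, eid, salary (16 duplicate(s) eliminated): {(1430, 17, 5860), (1430, 17, 7570), (1430, 17, 9060), (1430, 17, 9700), (2770, 17, 5860), (2770, 17, 7570), (2770, 17, 9060), (2770, 17, 9700), (7380, 1, 1900), (7380, 1, 4220), (7380, 1, 6540), (7380, 1, 7220), (7880, 1, 1900), (7880, 1, 4220), (7880, 1, 6540), (7880, 1, 7220), (9220, 1, 1900), (9220, 1, 4220), (9220, 1, 6540), (9220, 1, 7220)}
σ[budget < 1703]: keep tuples satisfying budget < 1703 → {(1430, 17, 5860), (1430, 17, 7570), (1430, 17, 9060), (1430, 17, 9700)}
Projecting to salary, budget, eid: {(5860, 1430, 17), (7570, 1430, 17), (9060, 1430, 17), (9700, 1430, 17)}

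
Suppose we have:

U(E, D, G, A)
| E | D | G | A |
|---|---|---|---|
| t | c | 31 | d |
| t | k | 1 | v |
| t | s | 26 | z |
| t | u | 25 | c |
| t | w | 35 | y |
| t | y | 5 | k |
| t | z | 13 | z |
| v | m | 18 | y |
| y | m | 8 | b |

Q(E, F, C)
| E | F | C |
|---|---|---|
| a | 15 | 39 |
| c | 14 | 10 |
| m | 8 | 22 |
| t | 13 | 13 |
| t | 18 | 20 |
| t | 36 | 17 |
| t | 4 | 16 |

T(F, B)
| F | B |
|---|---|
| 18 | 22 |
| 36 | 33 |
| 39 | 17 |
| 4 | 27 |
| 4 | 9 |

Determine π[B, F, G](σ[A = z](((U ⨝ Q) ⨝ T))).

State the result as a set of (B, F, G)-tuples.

{(22, 18, 13), (22, 18, 26), (27, 4, 13), (27, 4, 26), (33, 36, 13), (33, 36, 26), (9, 4, 13), (9, 4, 26)}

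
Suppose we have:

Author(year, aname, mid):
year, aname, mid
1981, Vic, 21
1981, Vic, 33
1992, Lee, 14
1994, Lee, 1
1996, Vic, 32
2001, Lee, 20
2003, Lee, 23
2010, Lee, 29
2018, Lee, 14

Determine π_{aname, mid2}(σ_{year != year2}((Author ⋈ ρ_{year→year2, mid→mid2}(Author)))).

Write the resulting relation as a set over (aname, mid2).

{(Lee, 1), (Lee, 14), (Lee, 20), (Lee, 23), (Lee, 29), (Vic, 21), (Vic, 32), (Vic, 33)}

ρ[year→year2, mid→mid2]: schema becomes (year2, aname, mid2); tuples unchanged.
Joining Author and ρ_{year→year2, mid→mid2}(Author) on aname yields {(1981, Vic, 21, 1981, 21), (1981, Vic, 21, 1981, 33), (1981, Vic, 21, 1996, 32), (1981, Vic, 33, 1981, 21), (1981, Vic, 33, 1981, 33), (1981, Vic, 33, 1996, 32), (1992, Lee, 14, 1992, 14), (1992, Lee, 14, 1994, 1), (1992, Lee, 14, 2001, 20), (1992, Lee, 14, 2003, 23), (1992, Lee, 14, 2010, 29), (1992, Lee, 14, 2018, 14), (1994, Lee, 1, 1992, 14), (1994, Lee, 1, 1994, 1), (1994, Lee, 1, 2001, 20), (1994, Lee, 1, 2003, 23), (1994, Lee, 1, 2010, 29), (1994, Lee, 1, 2018, 14), (1996, Vic, 32, 1981, 21), (1996, Vic, 32, 1981, 33), (1996, Vic, 32, 1996, 32), (2001, Lee, 20, 1992, 14), (2001, Lee, 20, 1994, 1), (2001, Lee, 20, 2001, 20), (2001, Lee, 20, 2003, 23), (2001, Lee, 20, 2010, 29), (2001, Lee, 20, 2018, 14), (2003, Lee, 23, 1992, 14), (2003, Lee, 23, 1994, 1), (2003, Lee, 23, 2001, 20), (2003, Lee, 23, 2003, 23), (2003, Lee, 23, 2010, 29), (2003, Lee, 23, 2018, 14), (2010, Lee, 29, 1992, 14), (2010, Lee, 29, 1994, 1), (2010, Lee, 29, 2001, 20), (2010, Lee, 29, 2003, 23), (2010, Lee, 29, 2010, 29), (2010, Lee, 29, 2018, 14), (2018, Lee, 14, 1992, 14), (2018, Lee, 14, 1994, 1), (2018, Lee, 14, 2001, 20), (2018, Lee, 14, 2003, 23), (2018, Lee, 14, 2010, 29), (2018, Lee, 14, 2018, 14)}.
Selection year != year2: {(1981, Vic, 21, 1996, 32), (1981, Vic, 33, 1996, 32), (1992, Lee, 14, 1994, 1), (1992, Lee, 14, 2001, 20), (1992, Lee, 14, 2003, 23), (1992, Lee, 14, 2010, 29), (1992, Lee, 14, 2018, 14), (1994, Lee, 1, 1992, 14), (1994, Lee, 1, 2001, 20), (1994, Lee, 1, 2003, 23), (1994, Lee, 1, 2010, 29), (1994, Lee, 1, 2018, 14), (1996, Vic, 32, 1981, 21), (1996, Vic, 32, 1981, 33), (2001, Lee, 20, 1992, 14), (2001, Lee, 20, 1994, 1), (2001, Lee, 20, 2003, 23), (2001, Lee, 20, 2010, 29), (2001, Lee, 20, 2018, 14), (2003, Lee, 23, 1992, 14), (2003, Lee, 23, 1994, 1), (2003, Lee, 23, 2001, 20), (2003, Lee, 23, 2010, 29), (2003, Lee, 23, 2018, 14), (2010, Lee, 29, 1992, 14), (2010, Lee, 29, 1994, 1), (2010, Lee, 29, 2001, 20), (2010, Lee, 29, 2003, 23), (2010, Lee, 29, 2018, 14), (2018, Lee, 14, 1992, 14), (2018, Lee, 14, 1994, 1), (2018, Lee, 14, 2001, 20), (2018, Lee, 14, 2003, 23), (2018, Lee, 14, 2010, 29)}
π[aname, mid2]: project onto (aname, mid2) (26 duplicate(s) eliminated) → {(Lee, 1), (Lee, 14), (Lee, 20), (Lee, 23), (Lee, 29), (Vic, 21), (Vic, 32), (Vic, 33)}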